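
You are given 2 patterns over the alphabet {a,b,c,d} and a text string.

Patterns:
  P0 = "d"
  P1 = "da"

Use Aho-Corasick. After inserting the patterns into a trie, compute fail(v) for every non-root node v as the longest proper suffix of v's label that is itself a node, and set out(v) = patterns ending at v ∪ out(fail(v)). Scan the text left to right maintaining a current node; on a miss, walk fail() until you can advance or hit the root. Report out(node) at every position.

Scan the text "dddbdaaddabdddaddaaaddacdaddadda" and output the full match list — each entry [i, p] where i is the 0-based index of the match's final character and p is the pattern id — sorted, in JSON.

Build:
Trie (insert patterns):
  0='ε' goto d→1
  1='d' goto a→2  ←P0
  2='da' goto ·  ←P1

BFS fail/out derivation:
  n1('d'): parent n0 fail=0; on 'd' 0 → fail=0;  out {0}∪∅={0}
  n2('da'): parent n1 fail=0; on 'a' 0 → fail=0;  out {1}∪∅={1}

Text stream:
[0] read 'd'  n0⇒n1  ** P0@[0:0]
[1] read 'd'  n1⇒n1 ·f  ** P0@[1:1]
[2] read 'd'  n1⇒n1 ·f  ** P0@[2:2]
[3] read 'b'  n1⇒n0 ·f
[4] read 'd'  n0⇒n1  ** P0@[4:4]
[5] read 'a'  n1⇒n2  ** P1@[4:5]
[6] read 'a'  n2⇒n0 ·f
[7] read 'd'  n0⇒n1  ** P0@[7:7]
[8] read 'd'  n1⇒n1 ·f  ** P0@[8:8]
[9] read 'a'  n1⇒n2  ** P1@[8:9]
[10] read 'b'  n2⇒n0 ·f
[11] read 'd'  n0⇒n1  ** P0@[11:11]
[12] read 'd'  n1⇒n1 ·f  ** P0@[12:12]
[13] read 'd'  n1⇒n1 ·f  ** P0@[13:13]
[14] read 'a'  n1⇒n2  ** P1@[13:14]
[15] read 'd'  n2⇒n1 ·f  ** P0@[15:15]
[16] read 'd'  n1⇒n1 ·f  ** P0@[16:16]
[17] read 'a'  n1⇒n2  ** P1@[16:17]
[18] read 'a'  n2⇒n0 ·f
[19] read 'a'  n0⇒n0
[20] read 'd'  n0⇒n1  ** P0@[20:20]
[21] read 'd'  n1⇒n1 ·f  ** P0@[21:21]
[22] read 'a'  n1⇒n2  ** P1@[21:22]
[23] read 'c'  n2⇒n0 ·f
[24] read 'd'  n0⇒n1  ** P0@[24:24]
[25] read 'a'  n1⇒n2  ** P1@[24:25]
[26] read 'd'  n2⇒n1 ·f  ** P0@[26:26]
[27] read 'd'  n1⇒n1 ·f  ** P0@[27:27]
[28] read 'a'  n1⇒n2  ** P1@[27:28]
[29] read 'd'  n2⇒n1 ·f  ** P0@[29:29]
[30] read 'd'  n1⇒n1 ·f  ** P0@[30:30]
[31] read 'a'  n1⇒n2  ** P1@[30:31]

All matches (sorted): [[0,0],[1,0],[2,0],[4,0],[5,1],[7,0],[8,0],[9,1],[11,0],[12,0],[13,0],[14,1],[15,0],[16,0],[17,1],[20,0],[21,0],[22,1],[24,0],[25,1],[26,0],[27,0],[28,1],[29,0],[30,0],[31,1]]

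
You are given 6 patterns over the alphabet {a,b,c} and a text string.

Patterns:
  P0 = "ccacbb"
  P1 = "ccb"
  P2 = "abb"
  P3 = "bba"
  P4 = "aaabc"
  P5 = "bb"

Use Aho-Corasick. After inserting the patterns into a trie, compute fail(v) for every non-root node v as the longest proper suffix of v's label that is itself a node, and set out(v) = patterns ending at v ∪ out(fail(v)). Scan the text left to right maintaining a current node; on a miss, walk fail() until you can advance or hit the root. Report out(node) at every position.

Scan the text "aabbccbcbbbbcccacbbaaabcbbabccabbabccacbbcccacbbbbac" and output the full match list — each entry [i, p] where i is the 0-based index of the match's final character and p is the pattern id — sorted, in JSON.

Build automaton:
Trie nodes:
  n0 'ε': a→8 b→11 c→1
  n1 'c': c→2
  n2 'cc': a→3 b→7
  n3 'cca': c→4
  n4 'ccac': b→5
  n5 'ccacb': b→6
  n6 'ccacbb': ·  ←P0
  n7 'ccb': ·  ←P1
  n8 'a': a→14 b→9
  n9 'ab': b→10
  n10 'abb': ·  ←P2
  n11 'b': b→12
  n12 'bb': a→13  ←P5
  n13 'bba': ·  ←P3
  n14 'aa': a→15
  n15 'aaa': b→16
  n16 'aaab': c→17
  n17 'aaabc': ·  ←P4

Failure links (BFS by depth):
  fail(1) 'c': from fail(0)=0 chase 'c': 0 ⇒ 0;  out=∅∪out(0)=∅
  fail(8) 'a': from fail(0)=0 chase 'a': 0 ⇒ 0;  out=∅∪out(0)=∅
  fail(11) 'b': from fail(0)=0 chase 'b': 0 ⇒ 0;  out=∅∪out(0)=∅
  fail(2) 'cc': from fail(1)=0 chase 'c': 0 ⇒ 1;  out=∅∪out(1)=∅
  fail(9) 'ab': from fail(8)=0 chase 'b': 0 ⇒ 11;  out=∅∪out(11)=∅
  fail(12) 'bb': from fail(11)=0 chase 'b': 0 ⇒ 11;  out={5}∪out(11)={5}
  fail(14) 'aa': from fail(8)=0 chase 'a': 0 ⇒ 8;  out=∅∪out(8)=∅
  fail(3) 'cca': from fail(2)=1 chase 'a': 1→0 ⇒ 8;  out=∅∪out(8)=∅
  fail(7) 'ccb': from fail(2)=1 chase 'b': 1→0 ⇒ 11;  out={1}∪out(11)={1}
  fail(10) 'abb': from fail(9)=11 chase 'b': 11 ⇒ 12;  out={2}∪out(12)={2,5}
  fail(13) 'bba': from fail(12)=11 chase 'a': 11→0 ⇒ 8;  out={3}∪out(8)={3}
  fail(15) 'aaa': from fail(14)=8 chase 'a': 8 ⇒ 14;  out=∅∪out(14)=∅
  fail(4) 'ccac': from fail(3)=8 chase 'c': 8→0 ⇒ 1;  out=∅∪out(1)=∅
  fail(16) 'aaab': from fail(15)=14 chase 'b': 14→8 ⇒ 9;  out=∅∪out(9)=∅
  fail(5) 'ccacb': from fail(4)=1 chase 'b': 1→0 ⇒ 11;  out=∅∪out(11)=∅
  fail(17) 'aaabc': from fail(16)=9 chase 'c': 9→11→0 ⇒ 1;  out={4}∪out(1)={4}
  fail(6) 'ccacbb': from fail(5)=11 chase 'b': 11 ⇒ 12;  out={0}∪out(12)={0,5}

Text stream:
i=0 'a': node 0→8
i=1 'a': node 8→14
i=2 'b': node 14→9 (fail-walked)
i=3 'b': node 9→10  ** P2@[1:3],P5@[2:3]
i=4 'c': node 10→1 (fail-walked)
i=5 'c': node 1→2
i=6 'b': node 2→7  ** P1@[4:6]
i=7 'c': node 7→1 (fail-walked)
i=8 'b': node 1→11 (fail-walked)
i=9 'b': node 11→12  ** P5@[8:9]
i=10 'b': node 12→12 (fail-walked)  ** P5@[9:10]
i=11 'b': node 12→12 (fail-walked)  ** P5@[10:11]
i=12 'c': node 12→1 (fail-walked)
i=13 'c': node 1→2
i=14 'c': node 2→2 (fail-walked)
i=15 'a': node 2→3
i=16 'c': node 3→4
i=17 'b': node 4→5
i=18 'b': node 5→6  ** P0@[13:18],P5@[17:18]
i=19 'a': node 6→13 (fail-walked)  ** P3@[17:19]
i=20 'a': node 13→14 (fail-walked)
i=21 'a': node 14→15
i=22 'b': node 15→16
i=23 'c': node 16→17  ** P4@[19:23]
i=24 'b': node 17→11 (fail-walked)
i=25 'b': node 11→12  ** P5@[24:25]
i=26 'a': node 12→13  ** P3@[24:26]
i=27 'b': node 13→9 (fail-walked)
i=28 'c': node 9→1 (fail-walked)
i=29 'c': node 1→2
i=30 'a': node 2→3
i=31 'b': node 3→9 (fail-walked)
i=32 'b': node 9→10  ** P2@[30:32],P5@[31:32]
i=33 'a': node 10→13 (fail-walked)  ** P3@[31:33]
i=34 'b': node 13→9 (fail-walked)
i=35 'c': node 9→1 (fail-walked)
i=36 'c': node 1→2
i=37 'a': node 2→3
i=38 'c': node 3→4
i=39 'b': node 4→5
i=40 'b': node 5→6  ** P0@[35:40],P5@[39:40]
i=41 'c': node 6→1 (fail-walked)
i=42 'c': node 1→2
i=43 'c': node 2→2 (fail-walked)
i=44 'a': node 2→3
i=45 'c': node 3→4
i=46 'b': node 4→5
i=47 'b': node 5→6  ** P0@[42:47],P5@[46:47]
i=48 'b': node 6→12 (fail-walked)  ** P5@[47:48]
i=49 'b': node 12→12 (fail-walked)  ** P5@[48:49]
i=50 'a': node 12→13  ** P3@[48:50]
i=51 'c': node 13→1 (fail-walked)

Result: [[3,2],[3,5],[6,1],[9,5],[10,5],[11,5],[18,0],[18,5],[19,3],[23,4],[25,5],[26,3],[32,2],[32,5],[33,3],[40,0],[40,5],[47,0],[47,5],[48,5],[49,5],[50,3]]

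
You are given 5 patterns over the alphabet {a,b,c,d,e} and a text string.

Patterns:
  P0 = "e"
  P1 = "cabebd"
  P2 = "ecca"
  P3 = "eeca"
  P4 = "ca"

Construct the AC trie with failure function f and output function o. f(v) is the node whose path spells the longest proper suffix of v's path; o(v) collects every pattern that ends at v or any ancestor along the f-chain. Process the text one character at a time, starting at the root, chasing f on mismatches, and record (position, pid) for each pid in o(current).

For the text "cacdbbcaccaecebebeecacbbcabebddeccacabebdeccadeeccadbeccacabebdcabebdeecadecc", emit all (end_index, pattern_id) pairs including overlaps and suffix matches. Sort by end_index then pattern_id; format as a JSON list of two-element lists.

Build automaton:
Trie (insert patterns):
  n0 'ε': c→2 e→1
  n1 'e': c→8 e→11  ←P0
  n2 'c': a→3
  n3 'ca': b→4  ←P4
  n4 'cab': e→5
  n5 'cabe': b→6
  n6 'cabeb': d→7
  n7 'cabebd': ·  ←P1
  n8 'ec': c→9
  n9 'ecc': a→10
  n10 'ecca': ·  ←P2
  n11 'ee': c→12
  n12 'eec': a→13
  n13 'eeca': ·  ←P3

BFS fail/out derivation:
  n1('e'): parent n0 fail=0; on 'e' 0 → fail=0;  out {0}∪∅={0}
  n2('c'): parent n0 fail=0; on 'c' 0 → fail=0;  out ∅∪∅=∅
  n3('ca'): parent n2 fail=0; on 'a' 0 → fail=0;  out {4}∪∅={4}
  n8('ec'): parent n1 fail=0; on 'c' 0 → fail=2;  out ∅∪∅=∅
  n11('ee'): parent n1 fail=0; on 'e' 0 → fail=1;  out ∅∪{0}={0}
  n4('cab'): parent n3 fail=0; on 'b' 0 → fail=0;  out ∅∪∅=∅
  n9('ecc'): parent n8 fail=2; on 'c' 2→0 → fail=2;  out ∅∪∅=∅
  n12('eec'): parent n11 fail=1; on 'c' 1 → fail=8;  out ∅∪∅=∅
  n5('cabe'): parent n4 fail=0; on 'e' 0 → fail=1;  out ∅∪{0}={0}
  n10('ecca'): parent n9 fail=2; on 'a' 2 → fail=3;  out {2}∪{4}={2,4}
  n13('eeca'): parent n12 fail=8; on 'a' 8→2 → fail=3;  out {3}∪{4}={3,4}
  n6('cabeb'): parent n5 fail=1; on 'b' 1→0 → fail=0;  out ∅∪∅=∅
  n7('cabebd'): parent n6 fail=0; on 'd' 0 → fail=0;  out {1}∪∅={1}

Run:
i=0 'c': node 0→2
i=1 'a': node 2→3  emit P4@[0:1]
i=2 'c': node 3→2 ·f
i=3 'd': node 2→0 ·f
i=4 'b': node 0→0
i=5 'b': node 0→0
i=6 'c': node 0→2
i=7 'a': node 2→3  emit P4@[6:7]
i=8 'c': node 3→2 ·f
i=9 'c': node 2→2 ·f
i=10 'a': node 2→3  emit P4@[9:10]
i=11 'e': node 3→1 ·f  emit P0@[11:11]
i=12 'c': node 1→8
i=13 'e': node 8→1 ·f  emit P0@[13:13]
i=14 'b': node 1→0 ·f
i=15 'e': node 0→1  emit P0@[15:15]
i=16 'b': node 1→0 ·f
i=17 'e': node 0→1  emit P0@[17:17]
i=18 'e': node 1→11  emit P0@[18:18]
i=19 'c': node 11→12
i=20 'a': node 12→13  emit P3@[17:20],P4@[19:20]
i=21 'c': node 13→2 ·f
i=22 'b': node 2→0 ·f
i=23 'b': node 0→0
i=24 'c': node 0→2
i=25 'a': node 2→3  emit P4@[24:25]
i=26 'b': node 3→4
i=27 'e': node 4→5  emit P0@[27:27]
i=28 'b': node 5→6
i=29 'd': node 6→7  emit P1@[24:29]
i=30 'd': node 7→0 ·f
i=31 'e': node 0→1  emit P0@[31:31]
i=32 'c': node 1→8
i=33 'c': node 8→9
i=34 'a': node 9→10  emit P2@[31:34],P4@[33:34]
i=35 'c': node 10→2 ·f
i=36 'a': node 2→3  emit P4@[35:36]
i=37 'b': node 3→4
i=38 'e': node 4→5  emit P0@[38:38]
i=39 'b': node 5→6
i=40 'd': node 6→7  emit P1@[35:40]
i=41 'e': node 7→1 ·f  emit P0@[41:41]
i=42 'c': node 1→8
i=43 'c': node 8→9
i=44 'a': node 9→10  emit P2@[41:44],P4@[43:44]
i=45 'd': node 10→0 ·f
i=46 'e': node 0→1  emit P0@[46:46]
i=47 'e': node 1→11  emit P0@[47:47]
i=48 'c': node 11→12
i=49 'c': node 12→9 ·f
i=50 'a': node 9→10  emit P2@[47:50],P4@[49:50]
i=51 'd': node 10→0 ·f
i=52 'b': node 0→0
i=53 'e': node 0→1  emit P0@[53:53]
i=54 'c': node 1→8
i=55 'c': node 8→9
i=56 'a': node 9→10  emit P2@[53:56],P4@[55:56]
i=57 'c': node 10→2 ·f
i=58 'a': node 2→3  emit P4@[57:58]
i=59 'b': node 3→4
i=60 'e': node 4→5  emit P0@[60:60]
i=61 'b': node 5→6
i=62 'd': node 6→7  emit P1@[57:62]
i=63 'c': node 7→2 ·f
i=64 'a': node 2→3  emit P4@[63:64]
i=65 'b': node 3→4
i=66 'e': node 4→5  emit P0@[66:66]
i=67 'b': node 5→6
i=68 'd': node 6→7  emit P1@[63:68]
i=69 'e': node 7→1 ·f  emit P0@[69:69]
i=70 'e': node 1→11  emit P0@[70:70]
i=71 'c': node 11→12
i=72 'a': node 12→13  emit P3@[69:72],P4@[71:72]
i=73 'd': node 13→0 ·f
i=74 'e': node 0→1  emit P0@[74:74]
i=75 'c': node 1→8
i=76 'c': node 8→9

Result: [[1,4],[7,4],[10,4],[11,0],[13,0],[15,0],[17,0],[18,0],[20,3],[20,4],[25,4],[27,0],[29,1],[31,0],[34,2],[34,4],[36,4],[38,0],[40,1],[41,0],[44,2],[44,4],[46,0],[47,0],[50,2],[50,4],[53,0],[56,2],[56,4],[58,4],[60,0],[62,1],[64,4],[66,0],[68,1],[69,0],[70,0],[72,3],[72,4],[74,0]]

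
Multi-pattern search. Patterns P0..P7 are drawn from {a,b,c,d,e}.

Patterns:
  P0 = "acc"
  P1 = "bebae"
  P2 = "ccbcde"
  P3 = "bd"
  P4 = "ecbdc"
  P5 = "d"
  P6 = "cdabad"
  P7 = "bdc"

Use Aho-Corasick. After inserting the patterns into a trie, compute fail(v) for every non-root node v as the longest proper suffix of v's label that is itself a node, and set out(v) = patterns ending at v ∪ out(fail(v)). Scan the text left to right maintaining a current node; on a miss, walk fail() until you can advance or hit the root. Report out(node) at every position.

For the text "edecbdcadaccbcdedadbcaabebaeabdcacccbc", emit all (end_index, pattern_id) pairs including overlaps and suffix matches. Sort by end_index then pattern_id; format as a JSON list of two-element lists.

Build:
Trie nodes:
  0='ε' goto a→1 b→4 c→9 d→21 e→16
  1='a' goto c→2
  2='ac' goto c→3
  3='acc' goto ·  ←P0
  4='b' goto d→15 e→5
  5='be' goto b→6
  6='beb' goto a→7
  7='beba' goto e→8
  8='bebae' goto ·  ←P1
  9='c' goto c→10 d→22
  10='cc' goto b→11
  11='ccb' goto c→12
  12='ccbc' goto d→13
  13='ccbcd' goto e→14
  14='ccbcde' goto ·  ←P2
  15='bd' goto c→27  ←P3
  16='e' goto c→17
  17='ec' goto b→18
  18='ecb' goto d→19
  19='ecbd' goto c→20
  20='ecbdc' goto ·  ←P4
  21='d' goto ·  ←P5
  22='cd' goto a→23
  23='cda' goto b→24
  24='cdab' goto a→25
  25='cdaba' goto d→26
  26='cdabad' goto ·  ←P6
  27='bdc' goto ·  ←P7

Failure links (BFS by depth):
  fail(1) 'a': from fail(0)=0 chase 'a': 0 ⇒ 0;  out=∅∪out(0)=∅
  fail(4) 'b': from fail(0)=0 chase 'b': 0 ⇒ 0;  out=∅∪out(0)=∅
  fail(9) 'c': from fail(0)=0 chase 'c': 0 ⇒ 0;  out=∅∪out(0)=∅
  fail(16) 'e': from fail(0)=0 chase 'e': 0 ⇒ 0;  out=∅∪out(0)=∅
  fail(21) 'd': from fail(0)=0 chase 'd': 0 ⇒ 0;  out={5}∪out(0)={5}
  fail(2) 'ac': from fail(1)=0 chase 'c': 0 ⇒ 9;  out=∅∪out(9)=∅
  fail(5) 'be': from fail(4)=0 chase 'e': 0 ⇒ 16;  out=∅∪out(16)=∅
  fail(10) 'cc': from fail(9)=0 chase 'c': 0 ⇒ 9;  out=∅∪out(9)=∅
  fail(15) 'bd': from fail(4)=0 chase 'd': 0 ⇒ 21;  out={3}∪out(21)={3,5}
  fail(17) 'ec': from fail(16)=0 chase 'c': 0 ⇒ 9;  out=∅∪out(9)=∅
  fail(22) 'cd': from fail(9)=0 chase 'd': 0 ⇒ 21;  out=∅∪out(21)={5}
  fail(3) 'acc': from fail(2)=9 chase 'c': 9 ⇒ 10;  out={0}∪out(10)={0}
  fail(6) 'beb': from fail(5)=16 chase 'b': 16→0 ⇒ 4;  out=∅∪out(4)=∅
  fail(11) 'ccb': from fail(10)=9 chase 'b': 9→0 ⇒ 4;  out=∅∪out(4)=∅
  fail(18) 'ecb': from fail(17)=9 chase 'b': 9→0 ⇒ 4;  out=∅∪out(4)=∅
  fail(23) 'cda': from fail(22)=21 chase 'a': 21→0 ⇒ 1;  out=∅∪out(1)=∅
  fail(27) 'bdc': from fail(15)=21 chase 'c': 21→0 ⇒ 9;  out={7}∪out(9)={7}
  fail(7) 'beba': from fail(6)=4 chase 'a': 4→0 ⇒ 1;  out=∅∪out(1)=∅
  fail(12) 'ccbc': from fail(11)=4 chase 'c': 4→0 ⇒ 9;  out=∅∪out(9)=∅
  fail(19) 'ecbd': from fail(18)=4 chase 'd': 4 ⇒ 15;  out=∅∪out(15)={3,5}
  fail(24) 'cdab': from fail(23)=1 chase 'b': 1→0 ⇒ 4;  out=∅∪out(4)=∅
  fail(8) 'bebae': from fail(7)=1 chase 'e': 1→0 ⇒ 16;  out={1}∪out(16)={1}
  fail(13) 'ccbcd': from fail(12)=9 chase 'd': 9 ⇒ 22;  out=∅∪out(22)={5}
  fail(20) 'ecbdc': from fail(19)=15 chase 'c': 15 ⇒ 27;  out={4}∪out(27)={4,7}
  fail(25) 'cdaba': from fail(24)=4 chase 'a': 4→0 ⇒ 1;  out=∅∪out(1)=∅
  fail(14) 'ccbcde': from fail(13)=22 chase 'e': 22→21→0 ⇒ 16;  out={2}∪out(16)={2}
  fail(26) 'cdabad': from fail(25)=1 chase 'd': 1→0 ⇒ 21;  out={6}∪out(21)={5,6}

Text stream:
pos 0 'e': at 16
pos 1 'd': at 21 ·f  emit P5@[1:1]
pos 2 'e': at 16 ·f
pos 3 'c': at 17
pos 4 'b': at 18
pos 5 'd': at 19  emit P3@[4:5],P5@[5:5]
pos 6 'c': at 20  emit P4@[2:6],P7@[4:6]
pos 7 'a': at 1 ·f
pos 8 'd': at 21 ·f  emit P5@[8:8]
pos 9 'a': at 1 ·f
pos 10 'c': at 2
pos 11 'c': at 3  emit P0@[9:11]
pos 12 'b': at 11 ·f
pos 13 'c': at 12
pos 14 'd': at 13  emit P5@[14:14]
pos 15 'e': at 14  emit P2@[10:15]
pos 16 'd': at 21 ·f  emit P5@[16:16]
pos 17 'a': at 1 ·f
pos 18 'd': at 21 ·f  emit P5@[18:18]
pos 19 'b': at 4 ·f
pos 20 'c': at 9 ·f
pos 21 'a': at 1 ·f
pos 22 'a': at 1 ·f
pos 23 'b': at 4 ·f
pos 24 'e': at 5
pos 25 'b': at 6
pos 26 'a': at 7
pos 27 'e': at 8  emit P1@[23:27]
pos 28 'a': at 1 ·f
pos 29 'b': at 4 ·f
pos 30 'd': at 15  emit P3@[29:30],P5@[30:30]
pos 31 'c': at 27  emit P7@[29:31]
pos 32 'a': at 1 ·f
pos 33 'c': at 2
pos 34 'c': at 3  emit P0@[32:34]
pos 35 'c': at 10 ·f
pos 36 'b': at 11
pos 37 'c': at 12

Result: [[1,5],[5,3],[5,5],[6,4],[6,7],[8,5],[11,0],[14,5],[15,2],[16,5],[18,5],[27,1],[30,3],[30,5],[31,7],[34,0]]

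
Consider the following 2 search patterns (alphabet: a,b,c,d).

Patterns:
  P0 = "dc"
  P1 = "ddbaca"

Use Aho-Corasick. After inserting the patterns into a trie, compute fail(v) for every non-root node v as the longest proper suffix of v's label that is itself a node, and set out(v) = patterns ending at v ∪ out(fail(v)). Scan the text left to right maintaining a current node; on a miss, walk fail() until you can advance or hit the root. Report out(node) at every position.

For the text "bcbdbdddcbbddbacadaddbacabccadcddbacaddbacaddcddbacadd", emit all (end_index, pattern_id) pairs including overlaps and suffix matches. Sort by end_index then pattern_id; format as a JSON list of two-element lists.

Construct AC machine:
Trie nodes:
  n0 'ε': d→1
  n1 'd': c→2 d→3
  n2 'dc': ·  ←P0
  n3 'dd': b→4
  n4 'ddb': a→5
  n5 'ddba': c→6
  n6 'ddbac': a→7
  n7 'ddbaca': ·  ←P1

Failure links (BFS by depth):
  fail(1) 'd': from fail(0)=0 chase 'd': 0 ⇒ 0;  out=∅∪out(0)=∅
  fail(2) 'dc': from fail(1)=0 chase 'c': 0 ⇒ 0;  out={0}∪out(0)={0}
  fail(3) 'dd': from fail(1)=0 chase 'd': 0 ⇒ 1;  out=∅∪out(1)=∅
  fail(4) 'ddb': from fail(3)=1 chase 'b': 1→0 ⇒ 0;  out=∅∪out(0)=∅
  fail(5) 'ddba': from fail(4)=0 chase 'a': 0 ⇒ 0;  out=∅∪out(0)=∅
  fail(6) 'ddbac': from fail(5)=0 chase 'c': 0 ⇒ 0;  out=∅∪out(0)=∅
  fail(7) 'ddbaca': from fail(6)=0 chase 'a': 0 ⇒ 0;  out={1}∪out(0)={1}

Scan:
[0] read 'b'  n0⇒n0
[1] read 'c'  n0⇒n0
[2] read 'b'  n0⇒n0
[3] read 'd'  n0⇒n1
[4] read 'b'  n1⇒n0 (via fail)
[5] read 'd'  n0⇒n1
[6] read 'd'  n1⇒n3
[7] read 'd'  n3⇒n3 (via fail)
[8] read 'c'  n3⇒n2 (via fail)  ** P0@[7:8]
[9] read 'b'  n2⇒n0 (via fail)
[10] read 'b'  n0⇒n0
[11] read 'd'  n0⇒n1
[12] read 'd'  n1⇒n3
[13] read 'b'  n3⇒n4
[14] read 'a'  n4⇒n5
[15] read 'c'  n5⇒n6
[16] read 'a'  n6⇒n7  ** P1@[11:16]
[17] read 'd'  n7⇒n1 (via fail)
[18] read 'a'  n1⇒n0 (via fail)
[19] read 'd'  n0⇒n1
[20] read 'd'  n1⇒n3
[21] read 'b'  n3⇒n4
[22] read 'a'  n4⇒n5
[23] read 'c'  n5⇒n6
[24] read 'a'  n6⇒n7  ** P1@[19:24]
[25] read 'b'  n7⇒n0 (via fail)
[26] read 'c'  n0⇒n0
[27] read 'c'  n0⇒n0
[28] read 'a'  n0⇒n0
[29] read 'd'  n0⇒n1
[30] read 'c'  n1⇒n2  ** P0@[29:30]
[31] read 'd'  n2⇒n1 (via fail)
[32] read 'd'  n1⇒n3
[33] read 'b'  n3⇒n4
[34] read 'a'  n4⇒n5
[35] read 'c'  n5⇒n6
[36] read 'a'  n6⇒n7  ** P1@[31:36]
[37] read 'd'  n7⇒n1 (via fail)
[38] read 'd'  n1⇒n3
[39] read 'b'  n3⇒n4
[40] read 'a'  n4⇒n5
[41] read 'c'  n5⇒n6
[42] read 'a'  n6⇒n7  ** P1@[37:42]
[43] read 'd'  n7⇒n1 (via fail)
[44] read 'd'  n1⇒n3
[45] read 'c'  n3⇒n2 (via fail)  ** P0@[44:45]
[46] read 'd'  n2⇒n1 (via fail)
[47] read 'd'  n1⇒n3
[48] read 'b'  n3⇒n4
[49] read 'a'  n4⇒n5
[50] read 'c'  n5⇒n6
[51] read 'a'  n6⇒n7  ** P1@[46:51]
[52] read 'd'  n7⇒n1 (via fail)
[53] read 'd'  n1⇒n3

Result: [[8,0],[16,1],[24,1],[30,0],[36,1],[42,1],[45,0],[51,1]]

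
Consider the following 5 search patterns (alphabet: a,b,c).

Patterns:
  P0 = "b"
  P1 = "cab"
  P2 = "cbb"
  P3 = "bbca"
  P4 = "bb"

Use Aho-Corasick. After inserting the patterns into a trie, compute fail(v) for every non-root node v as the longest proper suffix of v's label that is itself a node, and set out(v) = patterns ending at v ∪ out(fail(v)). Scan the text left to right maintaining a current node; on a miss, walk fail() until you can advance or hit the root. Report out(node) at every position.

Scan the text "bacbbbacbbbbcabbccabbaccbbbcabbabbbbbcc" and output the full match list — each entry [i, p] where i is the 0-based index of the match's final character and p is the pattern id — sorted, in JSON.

Construct AC machine:
Trie (insert patterns):
  n0 'ε': b→1 c→2
  n1 'b': b→7  ←P0
  n2 'c': a→3 b→5
  n3 'ca': b→4
  n4 'cab': ·  ←P1
  n5 'cb': b→6
  n6 'cbb': ·  ←P2
  n7 'bb': c→8  ←P4
  n8 'bbc': a→9
  n9 'bbca': ·  ←P3

BFS fail/out derivation:
  fail(1) 'b': from fail(0)=0 chase 'b': 0 ⇒ 0;  out={0}∪out(0)={0}
  fail(2) 'c': from fail(0)=0 chase 'c': 0 ⇒ 0;  out=∅∪out(0)=∅
  fail(3) 'ca': from fail(2)=0 chase 'a': 0 ⇒ 0;  out=∅∪out(0)=∅
  fail(5) 'cb': from fail(2)=0 chase 'b': 0 ⇒ 1;  out=∅∪out(1)={0}
  fail(7) 'bb': from fail(1)=0 chase 'b': 0 ⇒ 1;  out={4}∪out(1)={0,4}
  fail(4) 'cab': from fail(3)=0 chase 'b': 0 ⇒ 1;  out={1}∪out(1)={0,1}
  fail(6) 'cbb': from fail(5)=1 chase 'b': 1 ⇒ 7;  out={2}∪out(7)={0,2,4}
  fail(8) 'bbc': from fail(7)=1 chase 'c': 1→0 ⇒ 2;  out=∅∪out(2)=∅
  fail(9) 'bbca': from fail(8)=2 chase 'a': 2 ⇒ 3;  out={3}∪out(3)={3}

Scan:
i=0 'b': node 0→1  emit P0@[0:0]
i=1 'a': node 1→0 (fail-walked)
i=2 'c': node 0→2
i=3 'b': node 2→5  emit P0@[3:3]
i=4 'b': node 5→6  emit P0@[4:4],P2@[2:4],P4@[3:4]
i=5 'b': node 6→7 (fail-walked)  emit P0@[5:5],P4@[4:5]
i=6 'a': node 7→0 (fail-walked)
i=7 'c': node 0→2
i=8 'b': node 2→5  emit P0@[8:8]
i=9 'b': node 5→6  emit P0@[9:9],P2@[7:9],P4@[8:9]
i=10 'b': node 6→7 (fail-walked)  emit P0@[10:10],P4@[9:10]
i=11 'b': node 7→7 (fail-walked)  emit P0@[11:11],P4@[10:11]
i=12 'c': node 7→8
i=13 'a': node 8→9  emit P3@[10:13]
i=14 'b': node 9→4 (fail-walked)  emit P0@[14:14],P1@[12:14]
i=15 'b': node 4→7 (fail-walked)  emit P0@[15:15],P4@[14:15]
i=16 'c': node 7→8
i=17 'c': node 8→2 (fail-walked)
i=18 'a': node 2→3
i=19 'b': node 3→4  emit P0@[19:19],P1@[17:19]
i=20 'b': node 4→7 (fail-walked)  emit P0@[20:20],P4@[19:20]
i=21 'a': node 7→0 (fail-walked)
i=22 'c': node 0→2
i=23 'c': node 2→2 (fail-walked)
i=24 'b': node 2→5  emit P0@[24:24]
i=25 'b': node 5→6  emit P0@[25:25],P2@[23:25],P4@[24:25]
i=26 'b': node 6→7 (fail-walked)  emit P0@[26:26],P4@[25:26]
i=27 'c': node 7→8
i=28 'a': node 8→9  emit P3@[25:28]
i=29 'b': node 9→4 (fail-walked)  emit P0@[29:29],P1@[27:29]
i=30 'b': node 4→7 (fail-walked)  emit P0@[30:30],P4@[29:30]
i=31 'a': node 7→0 (fail-walked)
i=32 'b': node 0→1  emit P0@[32:32]
i=33 'b': node 1→7  emit P0@[33:33],P4@[32:33]
i=34 'b': node 7→7 (fail-walked)  emit P0@[34:34],P4@[33:34]
i=35 'b': node 7→7 (fail-walked)  emit P0@[35:35],P4@[34:35]
i=36 'b': node 7→7 (fail-walked)  emit P0@[36:36],P4@[35:36]
i=37 'c': node 7→8
i=38 'c': node 8→2 (fail-walked)

Result: [[0,0],[3,0],[4,0],[4,2],[4,4],[5,0],[5,4],[8,0],[9,0],[9,2],[9,4],[10,0],[10,4],[11,0],[11,4],[13,3],[14,0],[14,1],[15,0],[15,4],[19,0],[19,1],[20,0],[20,4],[24,0],[25,0],[25,2],[25,4],[26,0],[26,4],[28,3],[29,0],[29,1],[30,0],[30,4],[32,0],[33,0],[33,4],[34,0],[34,4],[35,0],[35,4],[36,0],[36,4]]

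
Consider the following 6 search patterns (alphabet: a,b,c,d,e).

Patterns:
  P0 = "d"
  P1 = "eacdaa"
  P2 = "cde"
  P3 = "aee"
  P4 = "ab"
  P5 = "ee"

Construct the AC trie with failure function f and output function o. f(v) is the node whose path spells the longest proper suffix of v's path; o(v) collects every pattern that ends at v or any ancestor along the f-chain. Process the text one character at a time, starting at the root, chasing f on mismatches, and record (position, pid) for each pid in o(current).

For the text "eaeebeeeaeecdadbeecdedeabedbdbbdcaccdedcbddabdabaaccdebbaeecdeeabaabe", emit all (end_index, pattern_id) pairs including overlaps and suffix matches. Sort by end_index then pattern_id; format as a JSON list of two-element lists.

Build:
Trie (insert patterns):
  n0 'ε': a→11 c→8 d→1 e→2
  n1 'd': ·  [P0 ends]
  n2 'e': a→3 e→15
  n3 'ea': c→4
  n4 'eac': d→5
  n5 'eacd': a→6
  n6 'eacda': a→7
  n7 'eacdaa': ·  [P1 ends]
  n8 'c': d→9
  n9 'cd': e→10
  n10 'cde': ·  [P2 ends]
  n11 'a': b→14 e→12
  n12 'ae': e→13
  n13 'aee': ·  [P3 ends]
  n14 'ab': ·  [P4 ends]
  n15 'ee': ·  [P5 ends]

BFS fail/out derivation:
  fail(1) 'd': from fail(0)=0 chase 'd': 0 ⇒ 0;  out={0}∪out(0)={0}
  fail(2) 'e': from fail(0)=0 chase 'e': 0 ⇒ 0;  out=∅∪out(0)=∅
  fail(8) 'c': from fail(0)=0 chase 'c': 0 ⇒ 0;  out=∅∪out(0)=∅
  fail(11) 'a': from fail(0)=0 chase 'a': 0 ⇒ 0;  out=∅∪out(0)=∅
  fail(3) 'ea': from fail(2)=0 chase 'a': 0 ⇒ 11;  out=∅∪out(11)=∅
  fail(9) 'cd': from fail(8)=0 chase 'd': 0 ⇒ 1;  out=∅∪out(1)={0}
  fail(12) 'ae': from fail(11)=0 chase 'e': 0 ⇒ 2;  out=∅∪out(2)=∅
  fail(14) 'ab': from fail(11)=0 chase 'b': 0 ⇒ 0;  out={4}∪out(0)={4}
  fail(15) 'ee': from fail(2)=0 chase 'e': 0 ⇒ 2;  out={5}∪out(2)={5}
  fail(4) 'eac': from fail(3)=11 chase 'c': 11→0 ⇒ 8;  out=∅∪out(8)=∅
  fail(10) 'cde': from fail(9)=1 chase 'e': 1→0 ⇒ 2;  out={2}∪out(2)={2}
  fail(13) 'aee': from fail(12)=2 chase 'e': 2 ⇒ 15;  out={3}∪out(15)={3,5}
  fail(5) 'eacd': from fail(4)=8 chase 'd': 8 ⇒ 9;  out=∅∪out(9)={0}
  fail(6) 'eacda': from fail(5)=9 chase 'a': 9→1→0 ⇒ 11;  out=∅∪out(11)=∅
  fail(7) 'eacdaa': from fail(6)=11 chase 'a': 11→0 ⇒ 11;  out={1}∪out(11)={1}

Run:
i=0 'e': node 0→2
i=1 'a': node 2→3
i=2 'e': node 3→12 (via fail)
i=3 'e': node 12→13  → match P3@[1:3],P5@[2:3]
i=4 'b': node 13→0 (via fail)
i=5 'e': node 0→2
i=6 'e': node 2→15  → match P5@[5:6]
i=7 'e': node 15→15 (via fail)  → match P5@[6:7]
i=8 'a': node 15→3 (via fail)
i=9 'e': node 3→12 (via fail)
i=10 'e': node 12→13  → match P3@[8:10],P5@[9:10]
i=11 'c': node 13→8 (via fail)
i=12 'd': node 8→9  → match P0@[12:12]
i=13 'a': node 9→11 (via fail)
i=14 'd': node 11→1 (via fail)  → match P0@[14:14]
i=15 'b': node 1→0 (via fail)
i=16 'e': node 0→2
i=17 'e': node 2→15  → match P5@[16:17]
i=18 'c': node 15→8 (via fail)
i=19 'd': node 8→9  → match P0@[19:19]
i=20 'e': node 9→10  → match P2@[18:20]
i=21 'd': node 10→1 (via fail)  → match P0@[21:21]
i=22 'e': node 1→2 (via fail)
i=23 'a': node 2→3
i=24 'b': node 3→14 (via fail)  → match P4@[23:24]
i=25 'e': node 14→2 (via fail)
i=26 'd': node 2→1 (via fail)  → match P0@[26:26]
i=27 'b': node 1→0 (via fail)
i=28 'd': node 0→1  → match P0@[28:28]
i=29 'b': node 1→0 (via fail)
i=30 'b': node 0→0
i=31 'd': node 0→1  → match P0@[31:31]
i=32 'c': node 1→8 (via fail)
i=33 'a': node 8→11 (via fail)
i=34 'c': node 11→8 (via fail)
i=35 'c': node 8→8 (via fail)
i=36 'd': node 8→9  → match P0@[36:36]
i=37 'e': node 9→10  → match P2@[35:37]
i=38 'd': node 10→1 (via fail)  → match P0@[38:38]
i=39 'c': node 1→8 (via fail)
i=40 'b': node 8→0 (via fail)
i=41 'd': node 0→1  → match P0@[41:41]
i=42 'd': node 1→1 (via fail)  → match P0@[42:42]
i=43 'a': node 1→11 (via fail)
i=44 'b': node 11→14  → match P4@[43:44]
i=45 'd': node 14→1 (via fail)  → match P0@[45:45]
i=46 'a': node 1→11 (via fail)
i=47 'b': node 11→14  → match P4@[46:47]
i=48 'a': node 14→11 (via fail)
i=49 'a': node 11→11 (via fail)
i=50 'c': node 11→8 (via fail)
i=51 'c': node 8→8 (via fail)
i=52 'd': node 8→9  → match P0@[52:52]
i=53 'e': node 9→10  → match P2@[51:53]
i=54 'b': node 10→0 (via fail)
i=55 'b': node 0→0
i=56 'a': node 0→11
i=57 'e': node 11→12
i=58 'e': node 12→13  → match P3@[56:58],P5@[57:58]
i=59 'c': node 13→8 (via fail)
i=60 'd': node 8→9  → match P0@[60:60]
i=61 'e': node 9→10  → match P2@[59:61]
i=62 'e': node 10→15 (via fail)  → match P5@[61:62]
i=63 'a': node 15→3 (via fail)
i=64 'b': node 3→14 (via fail)  → match P4@[63:64]
i=65 'a': node 14→11 (via fail)
i=66 'a': node 11→11 (via fail)
i=67 'b': node 11→14  → match P4@[66:67]
i=68 'e': node 14→2 (via fail)

Result: [[3,3],[3,5],[6,5],[7,5],[10,3],[10,5],[12,0],[14,0],[17,5],[19,0],[20,2],[21,0],[24,4],[26,0],[28,0],[31,0],[36,0],[37,2],[38,0],[41,0],[42,0],[44,4],[45,0],[47,4],[52,0],[53,2],[58,3],[58,5],[60,0],[61,2],[62,5],[64,4],[67,4]]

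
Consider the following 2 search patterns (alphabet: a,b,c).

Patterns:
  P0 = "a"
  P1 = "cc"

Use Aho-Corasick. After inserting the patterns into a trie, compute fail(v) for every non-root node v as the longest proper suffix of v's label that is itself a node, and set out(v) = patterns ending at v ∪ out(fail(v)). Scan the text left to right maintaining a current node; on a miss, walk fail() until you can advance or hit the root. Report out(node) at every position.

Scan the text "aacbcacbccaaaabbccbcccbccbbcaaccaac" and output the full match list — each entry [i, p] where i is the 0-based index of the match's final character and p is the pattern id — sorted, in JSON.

Build:
Trie (insert patterns):
  0='ε' goto a→1 c→2
  1='a' goto ·  ←P0
  2='c' goto c→3
  3='cc' goto ·  ←P1

Failure links (BFS by depth):
  n1('a'): parent n0 fail=0; on 'a' 0 → fail=0;  out {0}∪∅={0}
  n2('c'): parent n0 fail=0; on 'c' 0 → fail=0;  out ∅∪∅=∅
  n3('cc'): parent n2 fail=0; on 'c' 0 → fail=2;  out {1}∪∅={1}

Scan:
[0] read 'a'  n0⇒n1  emit P0@[0:0]
[1] read 'a'  n1⇒n1 (fail-walked)  emit P0@[1:1]
[2] read 'c'  n1⇒n2 (fail-walked)
[3] read 'b'  n2⇒n0 (fail-walked)
[4] read 'c'  n0⇒n2
[5] read 'a'  n2⇒n1 (fail-walked)  emit P0@[5:5]
[6] read 'c'  n1⇒n2 (fail-walked)
[7] read 'b'  n2⇒n0 (fail-walked)
[8] read 'c'  n0⇒n2
[9] read 'c'  n2⇒n3  emit P1@[8:9]
[10] read 'a'  n3⇒n1 (fail-walked)  emit P0@[10:10]
[11] read 'a'  n1⇒n1 (fail-walked)  emit P0@[11:11]
[12] read 'a'  n1⇒n1 (fail-walked)  emit P0@[12:12]
[13] read 'a'  n1⇒n1 (fail-walked)  emit P0@[13:13]
[14] read 'b'  n1⇒n0 (fail-walked)
[15] read 'b'  n0⇒n0
[16] read 'c'  n0⇒n2
[17] read 'c'  n2⇒n3  emit P1@[16:17]
[18] read 'b'  n3⇒n0 (fail-walked)
[19] read 'c'  n0⇒n2
[20] read 'c'  n2⇒n3  emit P1@[19:20]
[21] read 'c'  n3⇒n3 (fail-walked)  emit P1@[20:21]
[22] read 'b'  n3⇒n0 (fail-walked)
[23] read 'c'  n0⇒n2
[24] read 'c'  n2⇒n3  emit P1@[23:24]
[25] read 'b'  n3⇒n0 (fail-walked)
[26] read 'b'  n0⇒n0
[27] read 'c'  n0⇒n2
[28] read 'a'  n2⇒n1 (fail-walked)  emit P0@[28:28]
[29] read 'a'  n1⇒n1 (fail-walked)  emit P0@[29:29]
[30] read 'c'  n1⇒n2 (fail-walked)
[31] read 'c'  n2⇒n3  emit P1@[30:31]
[32] read 'a'  n3⇒n1 (fail-walked)  emit P0@[32:32]
[33] read 'a'  n1⇒n1 (fail-walked)  emit P0@[33:33]
[34] read 'c'  n1⇒n2 (fail-walked)

Result: [[0,0],[1,0],[5,0],[9,1],[10,0],[11,0],[12,0],[13,0],[17,1],[20,1],[21,1],[24,1],[28,0],[29,0],[31,1],[32,0],[33,0]]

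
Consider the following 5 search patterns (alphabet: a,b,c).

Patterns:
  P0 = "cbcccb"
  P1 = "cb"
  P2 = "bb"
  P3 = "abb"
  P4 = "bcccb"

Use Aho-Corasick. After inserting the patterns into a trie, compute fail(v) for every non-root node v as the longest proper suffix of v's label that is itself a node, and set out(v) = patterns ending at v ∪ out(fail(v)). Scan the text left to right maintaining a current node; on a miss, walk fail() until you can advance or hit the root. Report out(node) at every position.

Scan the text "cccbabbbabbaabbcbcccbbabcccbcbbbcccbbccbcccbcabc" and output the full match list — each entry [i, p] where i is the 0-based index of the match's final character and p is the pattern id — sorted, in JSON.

Build automaton:
Trie nodes:
  0='ε' goto a→9 b→7 c→1
  1='c' goto b→2
  2='cb' goto c→3  ←P1
  3='cbc' goto c→4
  4='cbcc' goto c→5
  5='cbccc' goto b→6
  6='cbcccb' goto ·  ←P0
  7='b' goto b→8 c→12
  8='bb' goto ·  ←P2
  9='a' goto b→10
  10='ab' goto b→11
  11='abb' goto ·  ←P3
  12='bc' goto c→13
  13='bcc' goto c→14
  14='bccc' goto b→15
  15='bcccb' goto ·  ←P4

BFS fail/out derivation:
  fail(1) 'c': from fail(0)=0 chase 'c': 0 ⇒ 0;  out=∅∪out(0)=∅
  fail(7) 'b': from fail(0)=0 chase 'b': 0 ⇒ 0;  out=∅∪out(0)=∅
  fail(9) 'a': from fail(0)=0 chase 'a': 0 ⇒ 0;  out=∅∪out(0)=∅
  fail(2) 'cb': from fail(1)=0 chase 'b': 0 ⇒ 7;  out={1}∪out(7)={1}
  fail(8) 'bb': from fail(7)=0 chase 'b': 0 ⇒ 7;  out={2}∪out(7)={2}
  fail(10) 'ab': from fail(9)=0 chase 'b': 0 ⇒ 7;  out=∅∪out(7)=∅
  fail(12) 'bc': from fail(7)=0 chase 'c': 0 ⇒ 1;  out=∅∪out(1)=∅
  fail(3) 'cbc': from fail(2)=7 chase 'c': 7 ⇒ 12;  out=∅∪out(12)=∅
  fail(11) 'abb': from fail(10)=7 chase 'b': 7 ⇒ 8;  out={3}∪out(8)={2,3}
  fail(13) 'bcc': from fail(12)=1 chase 'c': 1→0 ⇒ 1;  out=∅∪out(1)=∅
  fail(4) 'cbcc': from fail(3)=12 chase 'c': 12 ⇒ 13;  out=∅∪out(13)=∅
  fail(14) 'bccc': from fail(13)=1 chase 'c': 1→0 ⇒ 1;  out=∅∪out(1)=∅
  fail(5) 'cbccc': from fail(4)=13 chase 'c': 13 ⇒ 14;  out=∅∪out(14)=∅
  fail(15) 'bcccb': from fail(14)=1 chase 'b': 1 ⇒ 2;  out={4}∪out(2)={1,4}
  fail(6) 'cbcccb': from fail(5)=14 chase 'b': 14 ⇒ 15;  out={0}∪out(15)={0,1,4}

Text stream:
pos 0 'c': at 1
pos 1 'c': at 1 (fail-walked)
pos 2 'c': at 1 (fail-walked)
pos 3 'b': at 2  ** P1@[2:3]
pos 4 'a': at 9 (fail-walked)
pos 5 'b': at 10
pos 6 'b': at 11  ** P2@[5:6],P3@[4:6]
pos 7 'b': at 8 (fail-walked)  ** P2@[6:7]
pos 8 'a': at 9 (fail-walked)
pos 9 'b': at 10
pos 10 'b': at 11  ** P2@[9:10],P3@[8:10]
pos 11 'a': at 9 (fail-walked)
pos 12 'a': at 9 (fail-walked)
pos 13 'b': at 10
pos 14 'b': at 11  ** P2@[13:14],P3@[12:14]
pos 15 'c': at 12 (fail-walked)
pos 16 'b': at 2 (fail-walked)  ** P1@[15:16]
pos 17 'c': at 3
pos 18 'c': at 4
pos 19 'c': at 5
pos 20 'b': at 6  ** P0@[15:20],P1@[19:20],P4@[16:20]
pos 21 'b': at 8 (fail-walked)  ** P2@[20:21]
pos 22 'a': at 9 (fail-walked)
pos 23 'b': at 10
pos 24 'c': at 12 (fail-walked)
pos 25 'c': at 13
pos 26 'c': at 14
pos 27 'b': at 15  ** P1@[26:27],P4@[23:27]
pos 28 'c': at 3 (fail-walked)
pos 29 'b': at 2 (fail-walked)  ** P1@[28:29]
pos 30 'b': at 8 (fail-walked)  ** P2@[29:30]
pos 31 'b': at 8 (fail-walked)  ** P2@[30:31]
pos 32 'c': at 12 (fail-walked)
pos 33 'c': at 13
pos 34 'c': at 14
pos 35 'b': at 15  ** P1@[34:35],P4@[31:35]
pos 36 'b': at 8 (fail-walked)  ** P2@[35:36]
pos 37 'c': at 12 (fail-walked)
pos 38 'c': at 13
pos 39 'b': at 2 (fail-walked)  ** P1@[38:39]
pos 40 'c': at 3
pos 41 'c': at 4
pos 42 'c': at 5
pos 43 'b': at 6  ** P0@[38:43],P1@[42:43],P4@[39:43]
pos 44 'c': at 3 (fail-walked)
pos 45 'a': at 9 (fail-walked)
pos 46 'b': at 10
pos 47 'c': at 12 (fail-walked)

All matches (sorted): [[3,1],[6,2],[6,3],[7,2],[10,2],[10,3],[14,2],[14,3],[16,1],[20,0],[20,1],[20,4],[21,2],[27,1],[27,4],[29,1],[30,2],[31,2],[35,1],[35,4],[36,2],[39,1],[43,0],[43,1],[43,4]]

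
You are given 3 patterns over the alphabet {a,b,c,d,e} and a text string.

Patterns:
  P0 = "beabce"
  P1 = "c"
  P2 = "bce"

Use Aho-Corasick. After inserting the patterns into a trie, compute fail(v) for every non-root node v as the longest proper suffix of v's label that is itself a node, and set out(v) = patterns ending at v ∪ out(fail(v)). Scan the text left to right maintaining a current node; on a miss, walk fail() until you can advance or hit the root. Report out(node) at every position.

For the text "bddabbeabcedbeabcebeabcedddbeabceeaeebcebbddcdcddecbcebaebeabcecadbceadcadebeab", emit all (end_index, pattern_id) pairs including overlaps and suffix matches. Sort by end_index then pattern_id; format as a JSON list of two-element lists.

Construct AC machine:
Trie (insert patterns):
  0='ε' goto b→1 c→7
  1='b' goto c→8 e→2
  2='be' goto a→3
  3='bea' goto b→4
  4='beab' goto c→5
  5='beabc' goto e→6
  6='beabce' goto ·  ←P0
  7='c' goto ·  ←P1
  8='bc' goto e→9
  9='bce' goto ·  ←P2

Failure links (BFS by depth):
  fail(1) 'b': from fail(0)=0 chase 'b': 0 ⇒ 0;  out=∅∪out(0)=∅
  fail(7) 'c': from fail(0)=0 chase 'c': 0 ⇒ 0;  out={1}∪out(0)={1}
  fail(2) 'be': from fail(1)=0 chase 'e': 0 ⇒ 0;  out=∅∪out(0)=∅
  fail(8) 'bc': from fail(1)=0 chase 'c': 0 ⇒ 7;  out=∅∪out(7)={1}
  fail(3) 'bea': from fail(2)=0 chase 'a': 0 ⇒ 0;  out=∅∪out(0)=∅
  fail(9) 'bce': from fail(8)=7 chase 'e': 7→0 ⇒ 0;  out={2}∪out(0)={2}
  fail(4) 'beab': from fail(3)=0 chase 'b': 0 ⇒ 1;  out=∅∪out(1)=∅
  fail(5) 'beabc': from fail(4)=1 chase 'c': 1 ⇒ 8;  out=∅∪out(8)={1}
  fail(6) 'beabce': from fail(5)=8 chase 'e': 8 ⇒ 9;  out={0}∪out(9)={0,2}

Text stream:
[0] read 'b'  n0⇒n1
[1] read 'd'  n1⇒n0 ·f
[2] read 'd'  n0⇒n0
[3] read 'a'  n0⇒n0
[4] read 'b'  n0⇒n1
[5] read 'b'  n1⇒n1 ·f
[6] read 'e'  n1⇒n2
[7] read 'a'  n2⇒n3
[8] read 'b'  n3⇒n4
[9] read 'c'  n4⇒n5  → match P1@[9:9]
[10] read 'e'  n5⇒n6  → match P0@[5:10],P2@[8:10]
[11] read 'd'  n6⇒n0 ·f
[12] read 'b'  n0⇒n1
[13] read 'e'  n1⇒n2
[14] read 'a'  n2⇒n3
[15] read 'b'  n3⇒n4
[16] read 'c'  n4⇒n5  → match P1@[16:16]
[17] read 'e'  n5⇒n6  → match P0@[12:17],P2@[15:17]
[18] read 'b'  n6⇒n1 ·f
[19] read 'e'  n1⇒n2
[20] read 'a'  n2⇒n3
[21] read 'b'  n3⇒n4
[22] read 'c'  n4⇒n5  → match P1@[22:22]
[23] read 'e'  n5⇒n6  → match P0@[18:23],P2@[21:23]
[24] read 'd'  n6⇒n0 ·f
[25] read 'd'  n0⇒n0
[26] read 'd'  n0⇒n0
[27] read 'b'  n0⇒n1
[28] read 'e'  n1⇒n2
[29] read 'a'  n2⇒n3
[30] read 'b'  n3⇒n4
[31] read 'c'  n4⇒n5  → match P1@[31:31]
[32] read 'e'  n5⇒n6  → match P0@[27:32],P2@[30:32]
[33] read 'e'  n6⇒n0 ·f
[34] read 'a'  n0⇒n0
[35] read 'e'  n0⇒n0
[36] read 'e'  n0⇒n0
[37] read 'b'  n0⇒n1
[38] read 'c'  n1⇒n8  → match P1@[38:38]
[39] read 'e'  n8⇒n9  → match P2@[37:39]
[40] read 'b'  n9⇒n1 ·f
[41] read 'b'  n1⇒n1 ·f
[42] read 'd'  n1⇒n0 ·f
[43] read 'd'  n0⇒n0
[44] read 'c'  n0⇒n7  → match P1@[44:44]
[45] read 'd'  n7⇒n0 ·f
[46] read 'c'  n0⇒n7  → match P1@[46:46]
[47] read 'd'  n7⇒n0 ·f
[48] read 'd'  n0⇒n0
[49] read 'e'  n0⇒n0
[50] read 'c'  n0⇒n7  → match P1@[50:50]
[51] read 'b'  n7⇒n1 ·f
[52] read 'c'  n1⇒n8  → match P1@[52:52]
[53] read 'e'  n8⇒n9  → match P2@[51:53]
[54] read 'b'  n9⇒n1 ·f
[55] read 'a'  n1⇒n0 ·f
[56] read 'e'  n0⇒n0
[57] read 'b'  n0⇒n1
[58] read 'e'  n1⇒n2
[59] read 'a'  n2⇒n3
[60] read 'b'  n3⇒n4
[61] read 'c'  n4⇒n5  → match P1@[61:61]
[62] read 'e'  n5⇒n6  → match P0@[57:62],P2@[60:62]
[63] read 'c'  n6⇒n7 ·f  → match P1@[63:63]
[64] read 'a'  n7⇒n0 ·f
[65] read 'd'  n0⇒n0
[66] read 'b'  n0⇒n1
[67] read 'c'  n1⇒n8  → match P1@[67:67]
[68] read 'e'  n8⇒n9  → match P2@[66:68]
[69] read 'a'  n9⇒n0 ·f
[70] read 'd'  n0⇒n0
[71] read 'c'  n0⇒n7  → match P1@[71:71]
[72] read 'a'  n7⇒n0 ·f
[73] read 'd'  n0⇒n0
[74] read 'e'  n0⇒n0
[75] read 'b'  n0⇒n1
[76] read 'e'  n1⇒n2
[77] read 'a'  n2⇒n3
[78] read 'b'  n3⇒n4

Result: [[9,1],[10,0],[10,2],[16,1],[17,0],[17,2],[22,1],[23,0],[23,2],[31,1],[32,0],[32,2],[38,1],[39,2],[44,1],[46,1],[50,1],[52,1],[53,2],[61,1],[62,0],[62,2],[63,1],[67,1],[68,2],[71,1]]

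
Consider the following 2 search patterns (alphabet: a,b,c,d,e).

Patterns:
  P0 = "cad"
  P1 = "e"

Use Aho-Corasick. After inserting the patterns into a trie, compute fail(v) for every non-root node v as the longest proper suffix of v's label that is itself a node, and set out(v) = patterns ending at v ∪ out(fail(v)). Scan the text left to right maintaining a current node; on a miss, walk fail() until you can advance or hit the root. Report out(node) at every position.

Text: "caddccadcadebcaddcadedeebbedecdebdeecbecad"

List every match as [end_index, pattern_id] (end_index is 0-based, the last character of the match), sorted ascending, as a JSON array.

Construct AC machine:
Trie nodes:
  n0 'ε': c→1 e→4
  n1 'c': a→2
  n2 'ca': d→3
  n3 'cad': ·  ←P0
  n4 'e': ·  ←P1

BFS fail/out derivation:
  fail(1) 'c': from fail(0)=0 chase 'c': 0 ⇒ 0;  out=∅∪out(0)=∅
  fail(4) 'e': from fail(0)=0 chase 'e': 0 ⇒ 0;  out={1}∪out(0)={1}
  fail(2) 'ca': from fail(1)=0 chase 'a': 0 ⇒ 0;  out=∅∪out(0)=∅
  fail(3) 'cad': from fail(2)=0 chase 'd': 0 ⇒ 0;  out={0}∪out(0)={0}

Scan:
i=0 'c': node 0→1
i=1 'a': node 1→2
i=2 'd': node 2→3  → match P0@[0:2]
i=3 'd': node 3→0 ·f
i=4 'c': node 0→1
i=5 'c': node 1→1 ·f
i=6 'a': node 1→2
i=7 'd': node 2→3  → match P0@[5:7]
i=8 'c': node 3→1 ·f
i=9 'a': node 1→2
i=10 'd': node 2→3  → match P0@[8:10]
i=11 'e': node 3→4 ·f  → match P1@[11:11]
i=12 'b': node 4→0 ·f
i=13 'c': node 0→1
i=14 'a': node 1→2
i=15 'd': node 2→3  → match P0@[13:15]
i=16 'd': node 3→0 ·f
i=17 'c': node 0→1
i=18 'a': node 1→2
i=19 'd': node 2→3  → match P0@[17:19]
i=20 'e': node 3→4 ·f  → match P1@[20:20]
i=21 'd': node 4→0 ·f
i=22 'e': node 0→4  → match P1@[22:22]
i=23 'e': node 4→4 ·f  → match P1@[23:23]
i=24 'b': node 4→0 ·f
i=25 'b': node 0→0
i=26 'e': node 0→4  → match P1@[26:26]
i=27 'd': node 4→0 ·f
i=28 'e': node 0→4  → match P1@[28:28]
i=29 'c': node 4→1 ·f
i=30 'd': node 1→0 ·f
i=31 'e': node 0→4  → match P1@[31:31]
i=32 'b': node 4→0 ·f
i=33 'd': node 0→0
i=34 'e': node 0→4  → match P1@[34:34]
i=35 'e': node 4→4 ·f  → match P1@[35:35]
i=36 'c': node 4→1 ·f
i=37 'b': node 1→0 ·f
i=38 'e': node 0→4  → match P1@[38:38]
i=39 'c': node 4→1 ·f
i=40 'a': node 1→2
i=41 'd': node 2→3  → match P0@[39:41]

All matches (sorted): [[2,0],[7,0],[10,0],[11,1],[15,0],[19,0],[20,1],[22,1],[23,1],[26,1],[28,1],[31,1],[34,1],[35,1],[38,1],[41,0]]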